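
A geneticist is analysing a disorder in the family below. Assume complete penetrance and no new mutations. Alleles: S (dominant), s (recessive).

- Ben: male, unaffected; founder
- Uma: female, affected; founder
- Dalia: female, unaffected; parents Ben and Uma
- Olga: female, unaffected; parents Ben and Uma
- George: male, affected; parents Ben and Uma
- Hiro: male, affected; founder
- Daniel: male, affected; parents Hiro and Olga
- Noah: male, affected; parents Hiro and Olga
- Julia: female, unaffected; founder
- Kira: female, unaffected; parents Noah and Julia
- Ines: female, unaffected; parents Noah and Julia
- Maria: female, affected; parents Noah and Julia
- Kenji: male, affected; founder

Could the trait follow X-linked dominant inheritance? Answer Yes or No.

Under X-linked dominant, Daniel (affected, male) cannot arise from Hiro (affected) × Olga (unaffected).

No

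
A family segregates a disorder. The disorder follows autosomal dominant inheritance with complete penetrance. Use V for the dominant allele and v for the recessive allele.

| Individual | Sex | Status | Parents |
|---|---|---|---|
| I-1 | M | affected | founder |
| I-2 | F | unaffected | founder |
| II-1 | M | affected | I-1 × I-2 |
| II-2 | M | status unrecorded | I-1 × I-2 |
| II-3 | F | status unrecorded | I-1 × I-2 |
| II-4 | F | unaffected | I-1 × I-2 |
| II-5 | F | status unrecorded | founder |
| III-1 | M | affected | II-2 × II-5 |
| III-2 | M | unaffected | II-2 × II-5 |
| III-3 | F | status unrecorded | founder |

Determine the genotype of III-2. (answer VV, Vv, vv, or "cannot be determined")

vv

III-2 is unaffected, so III-2 is vv.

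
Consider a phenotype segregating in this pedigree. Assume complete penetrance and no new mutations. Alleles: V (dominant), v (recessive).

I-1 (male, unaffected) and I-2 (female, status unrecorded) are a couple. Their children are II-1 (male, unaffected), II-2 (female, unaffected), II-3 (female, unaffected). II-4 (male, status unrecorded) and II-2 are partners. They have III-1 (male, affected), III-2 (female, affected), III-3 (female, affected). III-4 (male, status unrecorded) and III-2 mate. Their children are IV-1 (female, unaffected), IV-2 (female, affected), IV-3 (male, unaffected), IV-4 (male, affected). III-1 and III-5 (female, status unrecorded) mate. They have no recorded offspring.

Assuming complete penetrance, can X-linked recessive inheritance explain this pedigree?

Under X-linked recessive, IV-3 (unaffected, male) cannot arise from III-4 (unrecorded) × III-2 (affected).

No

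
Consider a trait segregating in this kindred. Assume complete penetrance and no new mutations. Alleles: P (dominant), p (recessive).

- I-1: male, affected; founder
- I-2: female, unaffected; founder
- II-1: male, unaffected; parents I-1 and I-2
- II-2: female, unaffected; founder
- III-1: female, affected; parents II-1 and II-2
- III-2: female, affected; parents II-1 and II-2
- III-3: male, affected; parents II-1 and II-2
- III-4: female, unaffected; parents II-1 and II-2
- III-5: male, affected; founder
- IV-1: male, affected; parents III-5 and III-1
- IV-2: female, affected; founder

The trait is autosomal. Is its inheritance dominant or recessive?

recessive

II-1 and II-2 are both unaffected yet have an affected child III-1. Under dominance, an affected child requires at least one affected parent, so the trait cannot be dominant.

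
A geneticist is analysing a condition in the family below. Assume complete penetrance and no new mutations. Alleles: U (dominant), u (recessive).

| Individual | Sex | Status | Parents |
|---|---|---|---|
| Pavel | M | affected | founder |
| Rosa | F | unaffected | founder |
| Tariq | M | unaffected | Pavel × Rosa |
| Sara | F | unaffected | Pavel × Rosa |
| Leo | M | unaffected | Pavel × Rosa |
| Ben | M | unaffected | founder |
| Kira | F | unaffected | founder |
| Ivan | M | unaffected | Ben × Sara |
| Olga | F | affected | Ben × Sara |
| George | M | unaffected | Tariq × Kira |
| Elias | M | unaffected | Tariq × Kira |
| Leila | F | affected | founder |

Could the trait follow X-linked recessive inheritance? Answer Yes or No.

Under X-linked recessive, Olga (affected, female) cannot arise from Ben (unaffected) × Sara (unaffected).

No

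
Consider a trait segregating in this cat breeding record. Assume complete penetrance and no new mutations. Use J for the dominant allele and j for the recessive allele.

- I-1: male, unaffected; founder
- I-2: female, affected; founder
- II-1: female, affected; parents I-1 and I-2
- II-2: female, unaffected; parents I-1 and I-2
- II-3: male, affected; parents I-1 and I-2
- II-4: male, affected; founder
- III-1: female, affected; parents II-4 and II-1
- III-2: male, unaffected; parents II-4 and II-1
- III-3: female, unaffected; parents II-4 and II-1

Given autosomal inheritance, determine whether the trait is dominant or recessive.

II-4 and II-1 are both affected yet have an unaffected child III-2. Under a recessive model two affected parents are homozygous and every child would be affected, so the trait cannot be recessive.

dominant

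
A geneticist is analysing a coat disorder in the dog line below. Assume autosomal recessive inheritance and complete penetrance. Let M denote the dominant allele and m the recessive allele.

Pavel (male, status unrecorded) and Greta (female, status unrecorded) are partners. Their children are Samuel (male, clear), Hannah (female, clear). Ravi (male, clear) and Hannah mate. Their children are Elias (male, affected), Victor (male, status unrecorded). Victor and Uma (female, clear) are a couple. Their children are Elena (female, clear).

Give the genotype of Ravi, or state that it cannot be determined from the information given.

Mm

From phenotype alone, Ravi is MM or Mm.
Ravi is clear so carries M and passed m to Elias (mm), so Ravi is Mm.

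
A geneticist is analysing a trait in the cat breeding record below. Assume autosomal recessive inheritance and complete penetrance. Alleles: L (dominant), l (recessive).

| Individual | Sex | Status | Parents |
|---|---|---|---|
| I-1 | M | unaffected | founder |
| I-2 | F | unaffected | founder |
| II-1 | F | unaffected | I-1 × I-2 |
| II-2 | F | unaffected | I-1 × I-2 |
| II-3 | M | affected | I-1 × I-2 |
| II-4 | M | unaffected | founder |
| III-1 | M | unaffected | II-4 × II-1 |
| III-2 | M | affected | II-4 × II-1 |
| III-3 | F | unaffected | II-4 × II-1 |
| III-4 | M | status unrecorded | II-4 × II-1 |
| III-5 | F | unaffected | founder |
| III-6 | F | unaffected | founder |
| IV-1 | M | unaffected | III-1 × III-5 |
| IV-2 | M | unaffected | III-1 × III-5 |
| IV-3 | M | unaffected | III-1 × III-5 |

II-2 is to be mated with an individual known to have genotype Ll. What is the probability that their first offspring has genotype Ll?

I-1 is unaffected so carries L and passed l to II-3 (ll), so I-1 is Ll.
I-2 is unaffected so carries L and passed l to II-3 (ll), so I-2 is Ll.
II-2 is an unaffected offspring of I-1 (Ll) × I-2 (Ll), whose cross gives 1/4 LL : 1/2 Ll : 1/4 ll; conditioning on being unaffected, II-2 is LL with probability 1/3, Ll with probability 2/3.
Summing over parental genotype combinations, P(offspring has genotype Ll) = 1/3·1/2 + 2/3·1/2 = 1/2.

1/2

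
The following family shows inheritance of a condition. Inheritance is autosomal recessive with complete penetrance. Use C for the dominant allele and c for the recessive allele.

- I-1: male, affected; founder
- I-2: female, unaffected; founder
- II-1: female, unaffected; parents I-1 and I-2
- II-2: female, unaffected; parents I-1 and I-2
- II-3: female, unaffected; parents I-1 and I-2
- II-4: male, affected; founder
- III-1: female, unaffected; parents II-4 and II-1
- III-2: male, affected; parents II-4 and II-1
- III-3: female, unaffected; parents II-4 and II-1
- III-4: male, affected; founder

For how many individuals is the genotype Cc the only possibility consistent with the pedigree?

Obligate heterozygotes: II-1 is unaffected so carries C and received c from I-1 (cc), so II-1 is Cc; II-2 is unaffected so carries C and received c from I-1 (cc), so II-2 is Cc; II-3 is unaffected so carries C and received c from I-1 (cc), so II-3 is Cc; III-1 is unaffected so carries C and received c from II-4 (cc), so III-1 is Cc; III-3 is unaffected so carries C and received c from II-4 (cc), so III-3 is Cc.
Every other individual is either homozygous by phenotype or has at least one consistent homozygous assignment, so the count is 5.

5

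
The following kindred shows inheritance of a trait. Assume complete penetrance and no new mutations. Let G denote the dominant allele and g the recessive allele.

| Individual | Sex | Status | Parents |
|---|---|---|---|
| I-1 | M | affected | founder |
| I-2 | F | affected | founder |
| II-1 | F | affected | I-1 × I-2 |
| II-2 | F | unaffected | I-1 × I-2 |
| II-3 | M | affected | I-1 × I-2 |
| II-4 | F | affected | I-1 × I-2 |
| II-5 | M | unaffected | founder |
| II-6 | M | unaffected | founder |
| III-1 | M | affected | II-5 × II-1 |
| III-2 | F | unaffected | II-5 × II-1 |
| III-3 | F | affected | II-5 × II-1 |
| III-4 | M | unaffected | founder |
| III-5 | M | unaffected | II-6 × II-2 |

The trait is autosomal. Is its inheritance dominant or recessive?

dominant

I-1 and I-2 are both affected yet have an unaffected child II-2. Under a recessive model two affected parents are homozygous and every child would be affected, so the trait cannot be recessive.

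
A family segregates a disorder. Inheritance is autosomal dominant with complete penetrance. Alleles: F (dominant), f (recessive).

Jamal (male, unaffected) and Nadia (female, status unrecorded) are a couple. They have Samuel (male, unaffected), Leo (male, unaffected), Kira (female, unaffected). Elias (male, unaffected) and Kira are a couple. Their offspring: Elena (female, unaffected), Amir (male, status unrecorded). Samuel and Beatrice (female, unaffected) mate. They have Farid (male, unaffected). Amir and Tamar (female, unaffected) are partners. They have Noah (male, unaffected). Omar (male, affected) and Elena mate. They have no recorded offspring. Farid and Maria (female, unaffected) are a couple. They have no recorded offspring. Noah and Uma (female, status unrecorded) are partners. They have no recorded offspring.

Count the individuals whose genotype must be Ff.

0

No individual's genotype is forced to Ff by the pedigree, so the count is 0.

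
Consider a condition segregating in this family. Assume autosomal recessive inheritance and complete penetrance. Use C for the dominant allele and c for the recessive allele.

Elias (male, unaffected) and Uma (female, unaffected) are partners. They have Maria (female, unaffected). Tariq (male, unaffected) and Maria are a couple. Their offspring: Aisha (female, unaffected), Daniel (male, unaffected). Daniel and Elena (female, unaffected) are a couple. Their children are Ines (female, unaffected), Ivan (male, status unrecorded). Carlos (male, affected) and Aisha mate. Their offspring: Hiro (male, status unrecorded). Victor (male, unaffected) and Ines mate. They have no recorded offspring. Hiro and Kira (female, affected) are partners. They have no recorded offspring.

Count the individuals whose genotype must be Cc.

No individual's genotype is forced to Cc by the pedigree, so the count is 0.

0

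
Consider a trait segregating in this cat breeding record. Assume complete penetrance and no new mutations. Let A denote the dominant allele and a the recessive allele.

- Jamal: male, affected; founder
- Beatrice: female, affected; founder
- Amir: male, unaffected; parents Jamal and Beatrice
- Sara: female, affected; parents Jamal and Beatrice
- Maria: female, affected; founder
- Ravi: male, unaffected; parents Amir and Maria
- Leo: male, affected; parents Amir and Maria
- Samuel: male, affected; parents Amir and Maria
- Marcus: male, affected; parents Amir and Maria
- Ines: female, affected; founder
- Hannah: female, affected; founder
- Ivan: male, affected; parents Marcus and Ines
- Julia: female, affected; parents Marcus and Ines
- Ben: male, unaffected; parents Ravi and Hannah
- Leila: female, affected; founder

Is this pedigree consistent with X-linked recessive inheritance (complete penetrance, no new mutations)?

Under X-linked recessive, Amir (unaffected, male) cannot arise from Jamal (affected) × Beatrice (affected).

No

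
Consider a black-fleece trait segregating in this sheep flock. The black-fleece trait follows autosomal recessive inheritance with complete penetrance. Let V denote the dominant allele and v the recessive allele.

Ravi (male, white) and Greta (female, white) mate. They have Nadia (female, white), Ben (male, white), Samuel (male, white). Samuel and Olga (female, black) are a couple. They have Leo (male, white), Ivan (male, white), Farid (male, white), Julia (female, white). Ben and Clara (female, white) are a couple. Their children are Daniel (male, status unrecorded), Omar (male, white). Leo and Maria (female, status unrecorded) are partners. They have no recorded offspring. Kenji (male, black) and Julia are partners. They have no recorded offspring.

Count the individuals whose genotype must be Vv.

Obligate heterozygotes: Leo is white so carries V and received v from Olga (vv), so Leo is Vv; Ivan is white so carries V and received v from Olga (vv), so Ivan is Vv; Farid is white so carries V and received v from Olga (vv), so Farid is Vv; Julia is white so carries V and received v from Olga (vv), so Julia is Vv.
Every other individual is either homozygous by phenotype or has at least one consistent homozygous assignment, so the count is 4.

4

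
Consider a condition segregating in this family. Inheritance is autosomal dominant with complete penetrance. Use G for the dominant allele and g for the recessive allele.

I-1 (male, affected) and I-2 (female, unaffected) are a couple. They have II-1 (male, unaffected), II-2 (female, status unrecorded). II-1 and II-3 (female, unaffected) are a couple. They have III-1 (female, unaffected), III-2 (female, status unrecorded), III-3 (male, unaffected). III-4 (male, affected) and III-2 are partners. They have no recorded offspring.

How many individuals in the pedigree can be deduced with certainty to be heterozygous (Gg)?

1

Obligate heterozygotes: I-1 is affected so carries G and passed g to II-1 (gg), so I-1 is Gg.
Every other individual is either homozygous by phenotype or has at least one consistent homozygous assignment, so the count is 1.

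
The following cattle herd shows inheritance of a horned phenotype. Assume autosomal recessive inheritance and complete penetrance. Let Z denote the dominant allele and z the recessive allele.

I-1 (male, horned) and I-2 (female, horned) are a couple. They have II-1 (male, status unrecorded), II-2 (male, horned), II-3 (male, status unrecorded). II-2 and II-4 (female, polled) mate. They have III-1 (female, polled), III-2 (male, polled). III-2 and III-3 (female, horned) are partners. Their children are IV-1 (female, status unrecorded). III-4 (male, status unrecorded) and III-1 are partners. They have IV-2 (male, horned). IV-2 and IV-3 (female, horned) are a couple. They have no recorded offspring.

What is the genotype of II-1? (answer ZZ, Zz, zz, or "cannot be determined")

zz

From phenotype alone, II-1 is ZZ or Zz or zz.
II-1 received z from I-1 (zz) and received z from I-2 (zz), so II-1 is zz.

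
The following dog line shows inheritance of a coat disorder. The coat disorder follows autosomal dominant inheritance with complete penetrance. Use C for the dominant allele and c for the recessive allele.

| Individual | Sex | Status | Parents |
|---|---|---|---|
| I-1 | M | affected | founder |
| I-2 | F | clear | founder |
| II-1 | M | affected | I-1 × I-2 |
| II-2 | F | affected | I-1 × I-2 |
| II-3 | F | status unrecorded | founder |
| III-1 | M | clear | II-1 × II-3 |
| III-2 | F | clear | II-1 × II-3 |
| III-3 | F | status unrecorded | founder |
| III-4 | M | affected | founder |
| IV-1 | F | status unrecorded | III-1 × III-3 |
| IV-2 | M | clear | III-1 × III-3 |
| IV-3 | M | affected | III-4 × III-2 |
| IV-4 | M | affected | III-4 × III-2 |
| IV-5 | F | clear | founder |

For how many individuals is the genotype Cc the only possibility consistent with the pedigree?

4

Obligate heterozygotes: II-1 is affected so carries C and received c from I-2 (cc), so II-1 is Cc; II-2 is affected so carries C and received c from I-2 (cc), so II-2 is Cc; IV-3 is affected so carries C and received c from III-2 (cc), so IV-3 is Cc; IV-4 is affected so carries C and received c from III-2 (cc), so IV-4 is Cc.
Every other individual is either homozygous by phenotype or has at least one consistent homozygous assignment, so the count is 4.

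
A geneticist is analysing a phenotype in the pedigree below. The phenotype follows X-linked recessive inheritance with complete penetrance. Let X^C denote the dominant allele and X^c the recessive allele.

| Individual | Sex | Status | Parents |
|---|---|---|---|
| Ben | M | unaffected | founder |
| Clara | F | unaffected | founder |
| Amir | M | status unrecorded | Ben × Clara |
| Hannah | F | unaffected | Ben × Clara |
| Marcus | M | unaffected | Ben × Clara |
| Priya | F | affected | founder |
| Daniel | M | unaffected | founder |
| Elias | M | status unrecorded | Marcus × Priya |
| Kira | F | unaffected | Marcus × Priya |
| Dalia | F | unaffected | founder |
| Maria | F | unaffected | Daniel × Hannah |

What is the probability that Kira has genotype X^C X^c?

1

Kira is unaffected so carries C and received c from Priya (X^c X^c), so Kira is X^C X^c, giving P(X^C X^c) = 1.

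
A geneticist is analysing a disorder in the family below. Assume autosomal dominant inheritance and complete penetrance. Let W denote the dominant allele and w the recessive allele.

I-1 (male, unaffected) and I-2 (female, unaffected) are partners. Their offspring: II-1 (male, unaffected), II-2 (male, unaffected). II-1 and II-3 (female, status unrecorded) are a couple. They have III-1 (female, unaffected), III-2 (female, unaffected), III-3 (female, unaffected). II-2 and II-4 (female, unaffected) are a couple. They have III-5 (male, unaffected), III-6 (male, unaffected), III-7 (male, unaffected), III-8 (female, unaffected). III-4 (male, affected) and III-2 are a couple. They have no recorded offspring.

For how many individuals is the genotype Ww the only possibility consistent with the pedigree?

No individual's genotype is forced to Ww by the pedigree, so the count is 0.

0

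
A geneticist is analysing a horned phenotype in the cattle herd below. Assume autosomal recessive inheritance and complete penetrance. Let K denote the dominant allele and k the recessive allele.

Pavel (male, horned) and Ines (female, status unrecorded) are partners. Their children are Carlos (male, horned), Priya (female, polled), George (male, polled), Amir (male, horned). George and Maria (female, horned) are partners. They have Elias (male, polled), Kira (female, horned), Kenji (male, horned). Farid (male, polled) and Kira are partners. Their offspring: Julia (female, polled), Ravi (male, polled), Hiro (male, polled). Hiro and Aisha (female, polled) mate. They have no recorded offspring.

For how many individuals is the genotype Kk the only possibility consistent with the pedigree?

Obligate heterozygotes: Ines passed K to Priya (Kk, whose k came from Pavel) and passed k to Carlos (kk), so Ines is Kk; Priya is polled so carries K and received k from Pavel (kk), so Priya is Kk; George is polled so carries K and received k from Pavel (kk), so George is Kk; Elias is polled so carries K and received k from Maria (kk), so Elias is Kk; Julia is polled so carries K and received k from Kira (kk), so Julia is Kk; Ravi is polled so carries K and received k from Kira (kk), so Ravi is Kk; Hiro is polled so carries K and received k from Kira (kk), so Hiro is Kk.
Every other individual is either homozygous by phenotype or has at least one consistent homozygous assignment, so the count is 7.

7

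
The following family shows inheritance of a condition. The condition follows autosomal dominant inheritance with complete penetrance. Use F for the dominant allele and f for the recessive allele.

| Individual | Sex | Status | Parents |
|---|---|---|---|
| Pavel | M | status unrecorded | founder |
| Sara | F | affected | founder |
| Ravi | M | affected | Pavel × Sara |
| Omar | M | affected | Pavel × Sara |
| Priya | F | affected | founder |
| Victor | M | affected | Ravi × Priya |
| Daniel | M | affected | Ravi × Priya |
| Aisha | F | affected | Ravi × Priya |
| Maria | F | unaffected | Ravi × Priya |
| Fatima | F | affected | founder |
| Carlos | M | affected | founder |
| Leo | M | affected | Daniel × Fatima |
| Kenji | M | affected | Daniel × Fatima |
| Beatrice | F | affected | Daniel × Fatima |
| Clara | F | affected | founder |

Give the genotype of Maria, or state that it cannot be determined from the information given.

ff

Maria is unaffected, so Maria is ff.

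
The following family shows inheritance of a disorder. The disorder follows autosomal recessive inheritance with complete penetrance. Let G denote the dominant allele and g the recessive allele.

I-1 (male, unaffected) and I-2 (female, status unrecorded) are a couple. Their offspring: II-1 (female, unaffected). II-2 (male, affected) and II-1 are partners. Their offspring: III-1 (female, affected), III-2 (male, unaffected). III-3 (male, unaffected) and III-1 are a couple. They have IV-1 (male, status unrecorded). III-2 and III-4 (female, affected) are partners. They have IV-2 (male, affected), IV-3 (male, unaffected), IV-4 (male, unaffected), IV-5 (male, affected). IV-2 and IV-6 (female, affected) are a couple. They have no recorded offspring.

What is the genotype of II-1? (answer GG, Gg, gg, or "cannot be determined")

Gg

From phenotype alone, II-1 is GG or Gg.
II-1 is unaffected so carries G and passed g to III-1 (gg), so II-1 is Gg.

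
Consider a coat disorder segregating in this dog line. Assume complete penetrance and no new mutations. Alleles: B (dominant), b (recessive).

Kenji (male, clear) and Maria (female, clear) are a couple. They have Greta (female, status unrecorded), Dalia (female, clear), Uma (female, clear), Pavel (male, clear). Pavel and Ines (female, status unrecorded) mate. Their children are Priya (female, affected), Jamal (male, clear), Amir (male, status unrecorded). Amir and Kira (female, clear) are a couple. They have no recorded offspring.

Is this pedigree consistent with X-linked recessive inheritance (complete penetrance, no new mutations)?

No

Under X-linked recessive, Priya (affected, female) cannot arise from Pavel (clear) × Ines (unrecorded).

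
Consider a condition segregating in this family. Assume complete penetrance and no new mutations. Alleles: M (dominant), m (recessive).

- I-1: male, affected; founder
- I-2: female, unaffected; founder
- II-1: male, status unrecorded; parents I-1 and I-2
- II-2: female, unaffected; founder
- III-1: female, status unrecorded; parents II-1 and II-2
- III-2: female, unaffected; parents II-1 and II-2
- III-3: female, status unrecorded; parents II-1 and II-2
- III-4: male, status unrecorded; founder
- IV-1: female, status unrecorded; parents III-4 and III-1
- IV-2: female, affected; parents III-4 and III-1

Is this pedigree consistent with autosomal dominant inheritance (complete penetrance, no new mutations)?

Yes

A consistent assignment under autosomal dominant exists: I-1 MM, I-2 mm, II-1 Mm, II-2 mm, III-1 Mm, III-2 mm, III-3 Mm, III-4 MM, IV-1 MM, IV-2 MM.
In this assignment every recorded phenotype matches its genotype and every non-founder's genotype is obtainable from its parents' genotypes, so the pedigree is consistent.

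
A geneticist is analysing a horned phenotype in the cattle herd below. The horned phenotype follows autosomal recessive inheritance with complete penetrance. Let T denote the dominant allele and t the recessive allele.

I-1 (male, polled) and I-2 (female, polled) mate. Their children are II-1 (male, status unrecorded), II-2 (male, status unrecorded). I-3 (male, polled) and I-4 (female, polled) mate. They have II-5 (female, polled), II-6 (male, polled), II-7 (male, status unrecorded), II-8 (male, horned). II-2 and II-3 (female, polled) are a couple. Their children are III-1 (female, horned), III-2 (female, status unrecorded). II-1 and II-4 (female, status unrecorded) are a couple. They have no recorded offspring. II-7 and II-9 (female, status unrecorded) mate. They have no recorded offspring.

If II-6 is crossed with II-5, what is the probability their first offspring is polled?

I-3 is polled so carries T and passed t to II-8 (tt), so I-3 is Tt.
I-4 is polled so carries T and passed t to II-8 (tt), so I-4 is Tt.
II-6 is a polled offspring of I-3 (Tt) × I-4 (Tt), whose cross gives 1/4 TT : 1/2 Tt : 1/4 tt; conditioning on being polled, II-6 is TT with probability 1/3, Tt with probability 2/3.
II-5 is a polled offspring of I-3 (Tt) × I-4 (Tt), whose cross gives 1/4 TT : 1/2 Tt : 1/4 tt; conditioning on being polled, II-5 is TT with probability 1/3, Tt with probability 2/3.
Summing over parental genotype combinations, P(offspring is polled) = 1/9·1 + 2/9·1 + 2/9·1 + 4/9·3/4 = 8/9.

8/9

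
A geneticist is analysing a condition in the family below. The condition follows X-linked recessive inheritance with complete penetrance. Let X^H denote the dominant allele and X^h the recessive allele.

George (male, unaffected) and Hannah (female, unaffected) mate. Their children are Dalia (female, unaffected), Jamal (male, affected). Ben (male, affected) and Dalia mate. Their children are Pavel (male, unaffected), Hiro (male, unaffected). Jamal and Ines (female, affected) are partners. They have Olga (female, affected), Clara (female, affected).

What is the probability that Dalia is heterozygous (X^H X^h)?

George is unaffected, so George is X^H Y.
Hannah is unaffected so carries H and passed h to Jamal (X^h Y), so Hannah is X^H X^h.
Their cross gives offspring ratios 1/2 X^H X^H : 1/2 X^H X^h. Conditioning on Dalia being unaffected, P(X^H X^h) = 1/2 / 1 = 1/2 before taking Dalia's own offspring into account.
Ben is affected, so Ben is X^h Y.
Now use Dalia's offspring. Probability of each recorded status — unaffected son Pavel: 1/2 if Dalia is X^H X^h, 1 if X^H X^H; unaffected son Hiro: 1/2 if Dalia is X^H X^h, 1 if X^H X^H.
Bayes: P(X^H X^h) = 1/2·1/4 / (1/2·1/4 + 1/2·1) = 1/5.

1/5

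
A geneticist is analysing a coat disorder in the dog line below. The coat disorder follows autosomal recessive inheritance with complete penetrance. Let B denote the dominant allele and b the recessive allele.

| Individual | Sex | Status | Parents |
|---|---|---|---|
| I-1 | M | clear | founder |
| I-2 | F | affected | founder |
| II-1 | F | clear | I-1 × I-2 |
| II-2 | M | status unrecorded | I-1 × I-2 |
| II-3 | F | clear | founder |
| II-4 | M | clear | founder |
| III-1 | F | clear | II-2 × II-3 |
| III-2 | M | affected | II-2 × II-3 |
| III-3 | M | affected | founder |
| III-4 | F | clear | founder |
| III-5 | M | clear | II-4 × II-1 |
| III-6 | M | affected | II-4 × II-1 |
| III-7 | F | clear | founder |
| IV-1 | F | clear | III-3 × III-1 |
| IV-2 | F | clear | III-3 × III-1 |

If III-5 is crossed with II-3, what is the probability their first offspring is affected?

1/6

II-4 is clear so carries B and passed b to III-6 (bb), so II-4 is Bb.
II-1 is clear so carries B and received b from I-2 (bb), so II-1 is Bb.
III-5 is a clear offspring of II-4 (Bb) × II-1 (Bb), whose cross gives 1/4 BB : 1/2 Bb : 1/4 bb; conditioning on being clear, III-5 is BB with probability 1/3, Bb with probability 2/3.
II-3 is clear so carries B and passed b to III-2 (bb), so II-3 is Bb.
Summing over parental genotype combinations, P(offspring is affected) = 2/3·1/4 = 1/6.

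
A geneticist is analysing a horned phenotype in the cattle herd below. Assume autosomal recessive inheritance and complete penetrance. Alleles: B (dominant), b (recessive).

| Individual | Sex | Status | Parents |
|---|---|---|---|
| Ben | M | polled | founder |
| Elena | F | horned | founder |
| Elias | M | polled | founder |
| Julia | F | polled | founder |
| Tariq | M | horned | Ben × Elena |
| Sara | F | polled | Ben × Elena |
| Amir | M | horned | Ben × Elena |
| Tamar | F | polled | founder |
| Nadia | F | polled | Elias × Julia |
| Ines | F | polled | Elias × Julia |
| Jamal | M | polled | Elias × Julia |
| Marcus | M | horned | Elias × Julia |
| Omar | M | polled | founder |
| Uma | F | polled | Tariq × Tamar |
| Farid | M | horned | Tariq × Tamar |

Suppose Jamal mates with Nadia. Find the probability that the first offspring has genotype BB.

Elias is polled so carries B and passed b to Marcus (bb), so Elias is Bb.
Julia is polled so carries B and passed b to Marcus (bb), so Julia is Bb.
Jamal is a polled offspring of Elias (Bb) × Julia (Bb), whose cross gives 1/4 BB : 1/2 Bb : 1/4 bb; conditioning on being polled, Jamal is BB with probability 1/3, Bb with probability 2/3.
Nadia is a polled offspring of Elias (Bb) × Julia (Bb), whose cross gives 1/4 BB : 1/2 Bb : 1/4 bb; conditioning on being polled, Nadia is BB with probability 1/3, Bb with probability 2/3.
Summing over parental genotype combinations, P(offspring has genotype BB) = 1/9·1 + 2/9·1/2 + 2/9·1/2 + 4/9·1/4 = 4/9.

4/9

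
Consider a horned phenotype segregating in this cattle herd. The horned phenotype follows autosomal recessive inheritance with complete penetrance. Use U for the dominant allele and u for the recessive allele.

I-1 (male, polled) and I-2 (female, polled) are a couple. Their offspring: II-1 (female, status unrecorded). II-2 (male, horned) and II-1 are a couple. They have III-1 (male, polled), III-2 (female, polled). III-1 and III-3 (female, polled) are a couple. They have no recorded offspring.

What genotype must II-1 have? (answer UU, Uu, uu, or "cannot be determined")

II-1's phenotype is unrecorded, and no parent or child forces a single allele at both positions; consistent genotype assignments exist with II-1 as UU or Uu.

cannot be determined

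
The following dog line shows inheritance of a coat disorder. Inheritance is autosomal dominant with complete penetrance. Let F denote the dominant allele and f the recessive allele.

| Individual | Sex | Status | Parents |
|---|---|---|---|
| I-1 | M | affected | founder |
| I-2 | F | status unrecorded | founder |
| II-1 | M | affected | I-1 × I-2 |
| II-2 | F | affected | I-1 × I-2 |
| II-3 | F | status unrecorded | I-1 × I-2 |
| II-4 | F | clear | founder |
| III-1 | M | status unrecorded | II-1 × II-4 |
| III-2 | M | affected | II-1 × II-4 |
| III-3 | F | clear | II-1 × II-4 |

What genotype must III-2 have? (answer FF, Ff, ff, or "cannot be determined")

From phenotype alone, III-2 is FF or Ff.
III-2 is affected so carries F and received f from II-4 (ff), so III-2 is Ff.

Ff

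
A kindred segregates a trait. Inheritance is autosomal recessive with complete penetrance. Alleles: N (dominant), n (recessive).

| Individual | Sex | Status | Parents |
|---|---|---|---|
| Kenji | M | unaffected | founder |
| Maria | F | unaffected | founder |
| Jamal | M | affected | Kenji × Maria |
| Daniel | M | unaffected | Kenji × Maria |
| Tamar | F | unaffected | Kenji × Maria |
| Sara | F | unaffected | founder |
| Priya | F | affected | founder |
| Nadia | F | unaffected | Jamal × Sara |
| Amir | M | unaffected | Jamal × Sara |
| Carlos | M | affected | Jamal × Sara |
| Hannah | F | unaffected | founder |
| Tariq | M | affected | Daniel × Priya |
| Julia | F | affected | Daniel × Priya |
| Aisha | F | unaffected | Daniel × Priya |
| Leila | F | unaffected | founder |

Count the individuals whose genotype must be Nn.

7

Obligate heterozygotes: Kenji is unaffected so carries N and passed n to Jamal (nn), so Kenji is Nn; Maria is unaffected so carries N and passed n to Jamal (nn), so Maria is Nn; Daniel is unaffected so carries N and passed n to Tariq (nn), so Daniel is Nn; Sara is unaffected so carries N and passed n to Carlos (nn), so Sara is Nn; Nadia is unaffected so carries N and received n from Jamal (nn), so Nadia is Nn; Amir is unaffected so carries N and received n from Jamal (nn), so Amir is Nn; Aisha is unaffected so carries N and received n from Priya (nn), so Aisha is Nn.
Every other individual is either homozygous by phenotype or has at least one consistent homozygous assignment, so the count is 7.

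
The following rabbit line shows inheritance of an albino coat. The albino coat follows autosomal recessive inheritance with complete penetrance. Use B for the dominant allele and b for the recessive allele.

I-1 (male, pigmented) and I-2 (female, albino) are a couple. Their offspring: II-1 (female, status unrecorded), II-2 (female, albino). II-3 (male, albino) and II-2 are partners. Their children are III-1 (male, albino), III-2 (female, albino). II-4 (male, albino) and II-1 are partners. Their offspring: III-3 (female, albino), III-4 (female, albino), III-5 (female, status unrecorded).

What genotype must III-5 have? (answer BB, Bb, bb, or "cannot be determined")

III-5's phenotype is unrecorded, and no parent or child forces a single allele at both positions; consistent genotype assignments exist with III-5 as Bb or bb.

cannot be determined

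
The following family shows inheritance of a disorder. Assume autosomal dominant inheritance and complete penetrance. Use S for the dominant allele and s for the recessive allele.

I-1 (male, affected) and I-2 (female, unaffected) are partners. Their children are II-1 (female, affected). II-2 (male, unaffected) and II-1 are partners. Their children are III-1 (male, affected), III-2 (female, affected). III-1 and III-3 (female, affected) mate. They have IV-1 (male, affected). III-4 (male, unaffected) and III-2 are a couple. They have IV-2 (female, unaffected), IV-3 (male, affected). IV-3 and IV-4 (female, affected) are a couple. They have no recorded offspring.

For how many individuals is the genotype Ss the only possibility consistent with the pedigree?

Obligate heterozygotes: II-1 is affected so carries S and received s from I-2 (ss), so II-1 is Ss; III-1 is affected so carries S and received s from II-2 (ss), so III-1 is Ss; III-2 is affected so carries S and received s from II-2 (ss), so III-2 is Ss; IV-3 is affected so carries S and received s from III-4 (ss), so IV-3 is Ss.
Every other individual is either homozygous by phenotype or has at least one consistent homozygous assignment, so the count is 4.

4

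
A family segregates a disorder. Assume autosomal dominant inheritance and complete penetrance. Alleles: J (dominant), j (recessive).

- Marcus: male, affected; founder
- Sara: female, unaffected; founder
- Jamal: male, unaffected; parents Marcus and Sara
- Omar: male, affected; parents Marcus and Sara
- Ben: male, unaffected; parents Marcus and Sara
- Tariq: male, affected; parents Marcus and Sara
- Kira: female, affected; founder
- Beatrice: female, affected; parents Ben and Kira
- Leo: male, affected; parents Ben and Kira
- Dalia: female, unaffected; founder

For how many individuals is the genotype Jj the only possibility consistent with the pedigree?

5

Obligate heterozygotes: Marcus is affected so carries J and passed j to Jamal (jj), so Marcus is Jj; Omar is affected so carries J and received j from Sara (jj), so Omar is Jj; Tariq is affected so carries J and received j from Sara (jj), so Tariq is Jj; Beatrice is affected so carries J and received j from Ben (jj), so Beatrice is Jj; Leo is affected so carries J and received j from Ben (jj), so Leo is Jj.
Every other individual is either homozygous by phenotype or has at least one consistent homozygous assignment, so the count is 5.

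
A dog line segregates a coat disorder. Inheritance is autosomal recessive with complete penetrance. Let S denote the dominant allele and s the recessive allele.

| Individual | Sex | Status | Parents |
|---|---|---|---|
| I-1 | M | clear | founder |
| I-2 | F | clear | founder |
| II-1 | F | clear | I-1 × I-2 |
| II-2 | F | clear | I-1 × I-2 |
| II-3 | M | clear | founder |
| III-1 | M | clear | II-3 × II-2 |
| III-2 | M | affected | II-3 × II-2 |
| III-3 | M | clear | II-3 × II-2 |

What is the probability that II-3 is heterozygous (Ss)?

II-3 is clear so carries S and passed s to III-2 (ss), so II-3 is Ss, giving P(Ss) = 1.

1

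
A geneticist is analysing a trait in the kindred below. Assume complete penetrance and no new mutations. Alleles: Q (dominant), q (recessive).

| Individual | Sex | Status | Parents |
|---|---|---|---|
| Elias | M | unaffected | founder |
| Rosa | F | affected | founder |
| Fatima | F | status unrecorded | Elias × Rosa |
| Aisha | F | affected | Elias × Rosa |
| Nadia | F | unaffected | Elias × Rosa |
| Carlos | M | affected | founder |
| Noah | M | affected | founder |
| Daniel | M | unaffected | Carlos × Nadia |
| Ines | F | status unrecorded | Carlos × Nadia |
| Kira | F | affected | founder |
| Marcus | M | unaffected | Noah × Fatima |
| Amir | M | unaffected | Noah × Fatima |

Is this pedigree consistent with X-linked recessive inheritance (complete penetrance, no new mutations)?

Under X-linked recessive, Aisha (affected, female) cannot arise from Elias (unaffected) × Rosa (affected).

No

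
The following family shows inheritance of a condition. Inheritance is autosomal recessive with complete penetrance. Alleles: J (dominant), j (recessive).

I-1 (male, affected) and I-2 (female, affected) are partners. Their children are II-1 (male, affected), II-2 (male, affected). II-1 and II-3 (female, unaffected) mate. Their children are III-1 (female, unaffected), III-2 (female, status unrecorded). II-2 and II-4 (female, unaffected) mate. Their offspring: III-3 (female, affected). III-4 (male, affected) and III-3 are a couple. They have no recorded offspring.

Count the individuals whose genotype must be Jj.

2

Obligate heterozygotes: II-4 is unaffected so carries J and passed j to III-3 (jj), so II-4 is Jj; III-1 is unaffected so carries J and received j from II-1 (jj), so III-1 is Jj.
Every other individual is either homozygous by phenotype or has at least one consistent homozygous assignment, so the count is 2.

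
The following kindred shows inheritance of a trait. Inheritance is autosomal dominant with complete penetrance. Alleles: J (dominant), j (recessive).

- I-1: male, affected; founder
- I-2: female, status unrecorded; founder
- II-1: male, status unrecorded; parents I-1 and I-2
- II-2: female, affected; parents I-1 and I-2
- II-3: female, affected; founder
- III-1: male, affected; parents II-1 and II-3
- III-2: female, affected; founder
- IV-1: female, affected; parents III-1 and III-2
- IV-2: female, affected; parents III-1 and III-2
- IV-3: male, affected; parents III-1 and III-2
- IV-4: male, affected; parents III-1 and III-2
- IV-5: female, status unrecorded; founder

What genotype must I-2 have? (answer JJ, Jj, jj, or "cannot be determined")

cannot be determined

I-2's phenotype is unrecorded, and no parent or child forces a single allele at both positions; consistent genotype assignments exist with I-2 as JJ or Jj or jj.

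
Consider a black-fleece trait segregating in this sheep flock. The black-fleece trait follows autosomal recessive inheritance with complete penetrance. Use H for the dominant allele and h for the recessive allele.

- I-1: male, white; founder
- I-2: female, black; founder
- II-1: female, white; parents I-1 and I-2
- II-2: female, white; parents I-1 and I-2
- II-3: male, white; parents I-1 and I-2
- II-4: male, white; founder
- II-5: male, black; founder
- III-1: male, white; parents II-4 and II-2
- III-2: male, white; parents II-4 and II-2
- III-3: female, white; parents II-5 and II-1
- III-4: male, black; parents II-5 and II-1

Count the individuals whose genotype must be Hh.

4

Obligate heterozygotes: II-1 is white so carries H and received h from I-2 (hh), so II-1 is Hh; II-2 is white so carries H and received h from I-2 (hh), so II-2 is Hh; II-3 is white so carries H and received h from I-2 (hh), so II-3 is Hh; III-3 is white so carries H and received h from II-5 (hh), so III-3 is Hh.
Every other individual is either homozygous by phenotype or has at least one consistent homozygous assignment, so the count is 4.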